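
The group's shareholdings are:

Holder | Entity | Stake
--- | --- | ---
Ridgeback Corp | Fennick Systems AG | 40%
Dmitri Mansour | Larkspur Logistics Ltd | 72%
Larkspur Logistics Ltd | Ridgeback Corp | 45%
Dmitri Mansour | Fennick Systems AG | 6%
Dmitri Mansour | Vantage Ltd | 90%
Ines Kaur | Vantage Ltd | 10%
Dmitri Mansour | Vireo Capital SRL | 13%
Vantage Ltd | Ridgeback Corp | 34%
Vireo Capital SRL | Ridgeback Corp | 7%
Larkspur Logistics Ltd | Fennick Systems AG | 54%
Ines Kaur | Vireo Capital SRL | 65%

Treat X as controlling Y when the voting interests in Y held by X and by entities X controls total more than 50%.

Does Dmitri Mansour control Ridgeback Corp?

Dmitri holds 72% of Larkspur, so Dmitri controls Larkspur.
Dmitri holds 90% of Vantage, so Dmitri controls Vantage.
Larkspur and Vantage together hold 45% + 34% = 79% of Ridgeback, so Dmitri controls Ridgeback.

Yes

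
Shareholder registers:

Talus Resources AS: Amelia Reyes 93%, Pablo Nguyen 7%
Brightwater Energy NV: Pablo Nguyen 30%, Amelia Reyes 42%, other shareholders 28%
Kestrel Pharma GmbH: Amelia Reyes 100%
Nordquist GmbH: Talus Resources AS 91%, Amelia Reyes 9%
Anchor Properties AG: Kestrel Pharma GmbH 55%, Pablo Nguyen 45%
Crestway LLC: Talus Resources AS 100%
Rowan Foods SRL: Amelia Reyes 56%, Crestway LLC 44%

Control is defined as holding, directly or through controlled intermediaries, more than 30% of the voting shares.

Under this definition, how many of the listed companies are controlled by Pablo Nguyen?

Pablo holds 45% of Anchor, so Pablo controls Anchor.
No other company's threshold is met.
Pablo controls 1 company.

1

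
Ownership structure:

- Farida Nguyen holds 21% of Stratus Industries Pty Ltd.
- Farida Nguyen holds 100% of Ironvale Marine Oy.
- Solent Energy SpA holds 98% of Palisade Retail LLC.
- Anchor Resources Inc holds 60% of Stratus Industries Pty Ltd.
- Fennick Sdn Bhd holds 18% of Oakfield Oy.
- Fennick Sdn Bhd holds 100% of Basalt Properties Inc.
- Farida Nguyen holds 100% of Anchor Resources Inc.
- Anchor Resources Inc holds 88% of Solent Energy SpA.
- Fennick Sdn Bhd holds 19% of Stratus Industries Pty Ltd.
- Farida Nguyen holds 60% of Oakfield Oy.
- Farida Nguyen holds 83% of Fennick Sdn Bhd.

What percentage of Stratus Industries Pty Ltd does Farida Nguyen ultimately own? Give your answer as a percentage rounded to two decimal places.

96.77%

Farida reaches Stratus along 3 paths.
Direct stake: 21% = 21%.
Via Anchor: 100% × 60% = 60%.
Via Fennick: 83% × 19% = 15.77%.
Total: 21% + 60% + 15.77% = 96.77%.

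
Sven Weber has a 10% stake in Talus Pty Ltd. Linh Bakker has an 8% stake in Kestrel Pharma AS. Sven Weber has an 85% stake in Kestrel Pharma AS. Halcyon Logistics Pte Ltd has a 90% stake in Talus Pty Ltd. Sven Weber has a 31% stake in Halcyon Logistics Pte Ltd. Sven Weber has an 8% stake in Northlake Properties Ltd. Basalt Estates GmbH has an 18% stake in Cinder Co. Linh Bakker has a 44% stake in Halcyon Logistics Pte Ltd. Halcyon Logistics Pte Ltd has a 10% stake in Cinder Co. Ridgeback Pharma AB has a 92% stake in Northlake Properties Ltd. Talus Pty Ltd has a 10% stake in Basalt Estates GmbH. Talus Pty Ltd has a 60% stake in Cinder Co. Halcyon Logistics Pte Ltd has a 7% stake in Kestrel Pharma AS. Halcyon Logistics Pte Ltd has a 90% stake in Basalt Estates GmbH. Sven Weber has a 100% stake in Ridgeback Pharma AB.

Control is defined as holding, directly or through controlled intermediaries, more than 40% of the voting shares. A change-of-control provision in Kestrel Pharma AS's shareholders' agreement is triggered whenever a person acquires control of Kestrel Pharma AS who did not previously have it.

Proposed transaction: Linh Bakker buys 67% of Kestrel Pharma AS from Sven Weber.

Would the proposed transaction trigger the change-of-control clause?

The purchase adds only to Linh's holdings (Sven's stake shrinks), so Linh is the only person who could newly come to control Kestrel.
Linh holds 44% of Halcyon, so Linh controls Halcyon.
Halcyon holds 90% of Talus, so Linh controls Talus.
Talus and Halcyon together hold 10% + 90% = 100% of Basalt, so Linh controls Basalt.
Talus and Halcyon and Basalt together hold 60% + 10% + 18% = 88% of Cinder, so Linh controls Cinder.
In Kestrel, Linh's side holds only 7% + 8% = 15%, not > 40%.
So before the transaction, Linh does not control Kestrel.
After the purchase, Linh's direct stake in Kestrel rises to 8% + 67% = 75%, and Sven's stake falls to 18%.
Halcyon and Linh together hold 7% + 75% = 82% of Kestrel, so Linh controls Kestrel.
Linh did not control Kestrel before and does after, so the clause is triggered.

Yes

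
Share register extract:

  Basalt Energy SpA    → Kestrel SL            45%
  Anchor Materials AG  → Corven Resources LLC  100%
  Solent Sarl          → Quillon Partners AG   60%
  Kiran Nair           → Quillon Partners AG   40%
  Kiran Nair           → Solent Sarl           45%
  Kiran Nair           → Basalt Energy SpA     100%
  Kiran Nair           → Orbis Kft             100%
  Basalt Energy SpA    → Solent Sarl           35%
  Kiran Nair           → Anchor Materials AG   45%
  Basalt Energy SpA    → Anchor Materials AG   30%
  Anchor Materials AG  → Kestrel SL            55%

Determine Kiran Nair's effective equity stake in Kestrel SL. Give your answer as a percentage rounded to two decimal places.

86.25%

Kiran reaches Kestrel along 3 paths.
Via Basalt: 100% × 45% = 45%.
Via Basalt → Anchor: 100% × 30% × 55% = 16.5%.
Via Anchor: 45% × 55% = 24.75%.
Total: 45% + 16.5% + 24.75% = 86.25%.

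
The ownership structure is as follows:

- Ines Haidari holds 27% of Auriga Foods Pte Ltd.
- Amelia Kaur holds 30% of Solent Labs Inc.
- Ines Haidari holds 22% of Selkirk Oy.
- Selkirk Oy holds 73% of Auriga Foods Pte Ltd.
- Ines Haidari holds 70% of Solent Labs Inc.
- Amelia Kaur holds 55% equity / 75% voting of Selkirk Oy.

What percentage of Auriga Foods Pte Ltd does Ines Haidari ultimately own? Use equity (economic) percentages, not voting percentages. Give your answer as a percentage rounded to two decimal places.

43.06%

Ines reaches Auriga along 2 paths.
Via Selkirk: 22% × 73% = 16.06%.
Direct stake: 27% = 27%.
Total: 16.06% + 27% = 43.06%.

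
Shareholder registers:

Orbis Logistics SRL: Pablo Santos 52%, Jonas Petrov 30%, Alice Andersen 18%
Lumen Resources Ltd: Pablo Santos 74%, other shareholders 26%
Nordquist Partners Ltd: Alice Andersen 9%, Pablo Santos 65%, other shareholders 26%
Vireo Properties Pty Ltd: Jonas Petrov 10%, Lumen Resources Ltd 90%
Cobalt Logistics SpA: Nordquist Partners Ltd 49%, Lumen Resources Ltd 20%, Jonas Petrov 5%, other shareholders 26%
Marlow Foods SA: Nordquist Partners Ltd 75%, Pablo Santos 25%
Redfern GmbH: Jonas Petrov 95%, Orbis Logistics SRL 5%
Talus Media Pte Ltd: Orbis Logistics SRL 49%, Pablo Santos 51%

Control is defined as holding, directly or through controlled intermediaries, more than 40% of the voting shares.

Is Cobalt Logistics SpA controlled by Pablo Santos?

Yes

Pablo holds 74% of Lumen, so Pablo controls Lumen.
Pablo holds 65% of Nordquist, so Pablo controls Nordquist.
Nordquist and Lumen together hold 49% + 20% = 69% of Cobalt, so Pablo controls Cobalt.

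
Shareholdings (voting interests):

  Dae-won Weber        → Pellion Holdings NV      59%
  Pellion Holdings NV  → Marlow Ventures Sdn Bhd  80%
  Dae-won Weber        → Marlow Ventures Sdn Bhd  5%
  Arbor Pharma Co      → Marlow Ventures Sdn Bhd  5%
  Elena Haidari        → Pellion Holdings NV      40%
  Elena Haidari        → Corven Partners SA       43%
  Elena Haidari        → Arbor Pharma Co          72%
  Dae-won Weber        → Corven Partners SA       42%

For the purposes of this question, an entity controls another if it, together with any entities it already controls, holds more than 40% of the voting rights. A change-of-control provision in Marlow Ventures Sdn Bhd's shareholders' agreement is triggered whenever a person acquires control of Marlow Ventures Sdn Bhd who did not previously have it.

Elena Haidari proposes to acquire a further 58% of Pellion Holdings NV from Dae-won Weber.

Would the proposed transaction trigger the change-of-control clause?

The purchase adds only to Elena's holdings (Dae-won's stake shrinks), so Elena is the only person who could newly come to control Marlow.
Elena holds 43% of Corven, so Elena controls Corven.
Elena holds 72% of Arbor, so Elena controls Arbor.
In Marlow, Elena's side holds only 5%, not > 40%.
So before the transaction, Elena does not control Marlow.
After the purchase, Elena's direct stake in Pellion rises to 40% + 58% = 98%, and Dae-won's stake falls to 1%.
Elena holds 98% of Pellion, so Elena controls Pellion.
Pellion and Arbor together hold 80% + 5% = 85% of Marlow, so Elena controls Marlow.
Elena did not control Marlow before and does after, so the clause is triggered.

Yes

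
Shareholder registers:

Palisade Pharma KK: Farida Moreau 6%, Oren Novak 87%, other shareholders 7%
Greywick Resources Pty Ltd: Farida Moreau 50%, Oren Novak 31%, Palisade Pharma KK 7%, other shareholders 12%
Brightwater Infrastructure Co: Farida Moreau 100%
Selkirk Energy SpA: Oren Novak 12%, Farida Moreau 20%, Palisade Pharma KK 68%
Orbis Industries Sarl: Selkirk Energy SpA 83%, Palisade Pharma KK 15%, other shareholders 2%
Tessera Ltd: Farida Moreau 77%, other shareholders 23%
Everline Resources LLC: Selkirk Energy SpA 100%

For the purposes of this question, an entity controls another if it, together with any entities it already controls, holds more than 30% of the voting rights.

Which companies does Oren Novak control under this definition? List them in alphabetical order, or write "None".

Oren holds 87% of Palisade, so Oren controls Palisade.
Oren and Palisade together hold 31% + 7% = 38% of Greywick, so Oren controls Greywick.
Oren and Palisade together hold 12% + 68% = 80% of Selkirk, so Oren controls Selkirk.
Selkirk and Palisade together hold 83% + 15% = 98% of Orbis, so Oren controls Orbis.
Selkirk holds 100% of Everline, so Oren controls Everline.
No other company's threshold is met.

Everline Resources LLC, Greywick Resources Pty Ltd, Orbis Industries Sarl, Palisade Pharma KK, Selkirk Energy SpA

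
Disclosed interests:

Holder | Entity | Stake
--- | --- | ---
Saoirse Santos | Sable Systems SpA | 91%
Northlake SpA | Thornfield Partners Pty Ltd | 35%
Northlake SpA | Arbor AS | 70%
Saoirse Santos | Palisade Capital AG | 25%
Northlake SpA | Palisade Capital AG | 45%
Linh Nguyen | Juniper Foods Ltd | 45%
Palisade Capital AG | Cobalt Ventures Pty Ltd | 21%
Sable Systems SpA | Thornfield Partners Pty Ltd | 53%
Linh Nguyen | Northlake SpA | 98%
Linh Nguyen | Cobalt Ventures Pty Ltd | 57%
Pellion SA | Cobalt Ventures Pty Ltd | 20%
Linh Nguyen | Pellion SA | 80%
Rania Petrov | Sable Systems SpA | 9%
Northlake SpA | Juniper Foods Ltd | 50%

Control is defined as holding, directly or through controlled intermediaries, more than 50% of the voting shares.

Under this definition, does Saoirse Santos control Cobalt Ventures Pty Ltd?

No

Saoirse holds 91% of Sable, so Saoirse controls Sable.
Sable holds 53% of Thornfield, so Saoirse controls Thornfield.
Neither Saoirse nor any entity Saoirse controls holds any voting interest in Cobalt.
So Saoirse does not control Cobalt.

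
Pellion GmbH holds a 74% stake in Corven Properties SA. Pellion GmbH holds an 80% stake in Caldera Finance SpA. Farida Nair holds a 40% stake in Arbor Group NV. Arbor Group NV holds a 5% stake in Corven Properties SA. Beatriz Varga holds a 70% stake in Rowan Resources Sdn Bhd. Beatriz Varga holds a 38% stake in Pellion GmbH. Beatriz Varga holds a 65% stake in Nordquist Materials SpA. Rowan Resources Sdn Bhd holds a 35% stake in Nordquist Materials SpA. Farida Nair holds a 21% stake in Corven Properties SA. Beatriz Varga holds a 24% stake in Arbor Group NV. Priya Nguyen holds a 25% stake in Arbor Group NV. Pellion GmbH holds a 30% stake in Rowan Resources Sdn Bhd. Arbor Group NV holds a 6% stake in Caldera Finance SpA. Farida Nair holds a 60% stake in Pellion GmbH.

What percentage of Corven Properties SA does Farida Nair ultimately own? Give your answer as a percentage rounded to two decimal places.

67.40%

Farida reaches Corven along 3 paths.
Via Arbor: 40% × 5% = 2%.
Via Pellion: 60% × 74% = 44.4%.
Direct stake: 21% = 21%.
Total: 2% + 44.4% + 21% = 67.4%.
Rounded: 67.40%.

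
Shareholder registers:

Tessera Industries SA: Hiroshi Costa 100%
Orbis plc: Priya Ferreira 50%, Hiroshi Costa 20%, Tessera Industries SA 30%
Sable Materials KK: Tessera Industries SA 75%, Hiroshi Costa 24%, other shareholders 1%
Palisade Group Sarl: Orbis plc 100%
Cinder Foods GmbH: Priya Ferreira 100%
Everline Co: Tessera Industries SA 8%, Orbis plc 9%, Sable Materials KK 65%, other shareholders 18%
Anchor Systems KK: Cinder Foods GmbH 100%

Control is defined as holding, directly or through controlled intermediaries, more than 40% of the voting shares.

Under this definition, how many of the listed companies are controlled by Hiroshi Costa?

Hiroshi holds 100% of Tessera, so Hiroshi controls Tessera.
Hiroshi and Tessera together hold 20% + 30% = 50% of Orbis, so Hiroshi controls Orbis.
Tessera and Hiroshi together hold 75% + 24% = 99% of Sable, so Hiroshi controls Sable.
Orbis holds 100% of Palisade, so Hiroshi controls Palisade.
Tessera and Orbis and Sable together hold 8% + 9% + 65% = 82% of Everline, so Hiroshi controls Everline.
No other company's threshold is met.
Hiroshi controls 5 companies.

5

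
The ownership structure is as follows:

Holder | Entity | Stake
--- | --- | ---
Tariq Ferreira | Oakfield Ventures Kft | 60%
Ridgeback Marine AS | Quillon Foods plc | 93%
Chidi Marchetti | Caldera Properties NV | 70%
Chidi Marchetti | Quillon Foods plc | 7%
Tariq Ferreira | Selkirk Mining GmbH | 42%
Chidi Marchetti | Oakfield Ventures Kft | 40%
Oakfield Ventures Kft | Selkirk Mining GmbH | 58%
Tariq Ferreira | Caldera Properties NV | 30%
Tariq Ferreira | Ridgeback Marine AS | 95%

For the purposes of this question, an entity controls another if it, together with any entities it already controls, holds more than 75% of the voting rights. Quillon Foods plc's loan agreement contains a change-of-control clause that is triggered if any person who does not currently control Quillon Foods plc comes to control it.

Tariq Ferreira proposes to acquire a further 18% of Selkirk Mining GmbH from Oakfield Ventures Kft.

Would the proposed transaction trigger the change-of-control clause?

No

The purchase adds only to Tariq's holdings (Oakfield's stake shrinks), so Tariq is the only person who could newly come to control Quillon.
Tariq holds 95% of Ridgeback, so Tariq controls Ridgeback.
Ridgeback holds 93% of Quillon, so Tariq controls Quillon.
So Tariq already controls Quillon before the transaction.
After the purchase, Tariq's direct stake in Selkirk rises to 42% + 18% = 60%, and Oakfield's stake falls to 40%.
Tariq controlled Quillon already, so this is not a new person acquiring control; every other person's position is unchanged or reduced.
No new person acquires control, so the clause is not triggered.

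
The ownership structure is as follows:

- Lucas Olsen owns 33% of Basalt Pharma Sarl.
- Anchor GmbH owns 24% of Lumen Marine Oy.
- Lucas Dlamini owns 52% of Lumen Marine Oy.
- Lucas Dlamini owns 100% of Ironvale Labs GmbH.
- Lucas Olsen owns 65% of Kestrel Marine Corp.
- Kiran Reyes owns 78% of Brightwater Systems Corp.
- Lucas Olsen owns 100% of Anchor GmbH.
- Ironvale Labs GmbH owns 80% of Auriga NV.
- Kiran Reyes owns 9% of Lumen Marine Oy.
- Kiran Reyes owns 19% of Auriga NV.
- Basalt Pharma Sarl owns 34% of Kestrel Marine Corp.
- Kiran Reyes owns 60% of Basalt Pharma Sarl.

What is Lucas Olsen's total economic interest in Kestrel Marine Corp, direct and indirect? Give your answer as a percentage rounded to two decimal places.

76.22%

Lucas Olsen reaches Kestrel along 2 paths.
Direct stake: 65% = 65%.
Via Basalt: 33% × 34% = 11.22%.
Total: 65% + 11.22% = 76.22%.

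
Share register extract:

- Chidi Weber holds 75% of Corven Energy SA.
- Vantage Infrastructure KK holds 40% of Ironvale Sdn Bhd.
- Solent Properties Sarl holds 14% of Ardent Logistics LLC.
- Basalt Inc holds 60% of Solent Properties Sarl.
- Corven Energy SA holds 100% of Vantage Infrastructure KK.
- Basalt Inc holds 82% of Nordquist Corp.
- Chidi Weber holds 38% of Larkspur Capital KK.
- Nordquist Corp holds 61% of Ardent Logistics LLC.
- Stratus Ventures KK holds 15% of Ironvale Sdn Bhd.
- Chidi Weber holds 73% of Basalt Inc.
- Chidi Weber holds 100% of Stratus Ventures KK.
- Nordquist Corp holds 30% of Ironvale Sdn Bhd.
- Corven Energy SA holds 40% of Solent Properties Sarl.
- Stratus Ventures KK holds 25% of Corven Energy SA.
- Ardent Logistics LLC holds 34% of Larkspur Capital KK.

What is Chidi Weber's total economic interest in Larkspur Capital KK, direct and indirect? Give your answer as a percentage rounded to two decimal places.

54.40%

Chidi reaches Larkspur along 5 paths.
Direct stake: 38% = 38%.
Via Basalt → Nordquist → Ardent: 73% × 82% × 61% × 34% = 12.414964%.
Via Stratus → Corven → Solent → Ardent: 100% × 25% × 40% × 14% × 34% = 0.476%.
Via Corven → Solent → Ardent: 75% × 40% × 14% × 34% = 1.428%.
Via Basalt → Solent → Ardent: 73% × 60% × 14% × 34% = 2.08488%.
Total: 38% + 12.414964% + 0.476% + 1.428% + 2.08488% = 54.403844%.
Rounded: 54.40%.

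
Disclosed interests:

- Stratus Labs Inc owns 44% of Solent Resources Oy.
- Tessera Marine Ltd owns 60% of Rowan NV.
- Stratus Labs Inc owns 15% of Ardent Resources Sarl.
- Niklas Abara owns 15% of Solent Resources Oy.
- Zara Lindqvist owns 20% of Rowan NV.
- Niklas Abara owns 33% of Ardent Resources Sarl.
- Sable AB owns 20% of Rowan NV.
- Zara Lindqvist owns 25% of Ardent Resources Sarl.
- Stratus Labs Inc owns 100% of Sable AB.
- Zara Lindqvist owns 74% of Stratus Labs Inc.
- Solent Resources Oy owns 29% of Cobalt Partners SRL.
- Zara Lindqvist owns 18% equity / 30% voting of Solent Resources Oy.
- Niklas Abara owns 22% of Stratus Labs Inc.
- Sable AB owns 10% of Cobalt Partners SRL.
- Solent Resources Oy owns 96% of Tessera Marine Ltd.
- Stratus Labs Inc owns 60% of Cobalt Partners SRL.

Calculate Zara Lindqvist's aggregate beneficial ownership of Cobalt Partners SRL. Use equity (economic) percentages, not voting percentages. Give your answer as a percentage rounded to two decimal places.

Zara reaches Cobalt along 4 paths.
Via Solent: 18% × 29% = 5.22%.
Via Stratus → Solent: 74% × 44% × 29% = 9.4424%.
Via Stratus: 74% × 60% = 44.4%.
Via Stratus → Sable: 74% × 100% × 10% = 7.4%.
Total: 5.22% + 9.4424% + 44.4% + 7.4% = 66.4624%.
Rounded: 66.46%.

66.46%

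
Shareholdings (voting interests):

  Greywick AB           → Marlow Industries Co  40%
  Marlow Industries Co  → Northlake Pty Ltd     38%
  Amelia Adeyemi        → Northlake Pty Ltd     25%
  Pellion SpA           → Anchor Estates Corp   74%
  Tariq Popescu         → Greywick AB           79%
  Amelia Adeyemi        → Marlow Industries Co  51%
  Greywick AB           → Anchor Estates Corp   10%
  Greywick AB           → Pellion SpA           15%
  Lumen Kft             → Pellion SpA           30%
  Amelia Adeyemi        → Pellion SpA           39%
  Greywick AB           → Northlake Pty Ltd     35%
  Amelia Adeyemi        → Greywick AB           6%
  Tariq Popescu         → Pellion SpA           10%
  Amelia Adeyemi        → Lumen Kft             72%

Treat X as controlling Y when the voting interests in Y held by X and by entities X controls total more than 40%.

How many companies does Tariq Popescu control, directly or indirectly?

1

Tariq holds 79% of Greywick, so Tariq controls Greywick.
No other company's threshold is met.
Tariq controls 1 company.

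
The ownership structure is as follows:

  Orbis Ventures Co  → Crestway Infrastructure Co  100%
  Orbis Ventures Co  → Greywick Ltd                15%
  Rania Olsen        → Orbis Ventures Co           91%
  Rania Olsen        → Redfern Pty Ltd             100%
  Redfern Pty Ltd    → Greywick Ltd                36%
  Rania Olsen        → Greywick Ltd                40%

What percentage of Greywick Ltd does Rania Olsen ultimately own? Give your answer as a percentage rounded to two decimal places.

Rania reaches Greywick along 3 paths.
Via Redfern: 100% × 36% = 36%.
Direct stake: 40% = 40%.
Via Orbis: 91% × 15% = 13.65%.
Total: 36% + 40% + 13.65% = 89.65%.

89.65%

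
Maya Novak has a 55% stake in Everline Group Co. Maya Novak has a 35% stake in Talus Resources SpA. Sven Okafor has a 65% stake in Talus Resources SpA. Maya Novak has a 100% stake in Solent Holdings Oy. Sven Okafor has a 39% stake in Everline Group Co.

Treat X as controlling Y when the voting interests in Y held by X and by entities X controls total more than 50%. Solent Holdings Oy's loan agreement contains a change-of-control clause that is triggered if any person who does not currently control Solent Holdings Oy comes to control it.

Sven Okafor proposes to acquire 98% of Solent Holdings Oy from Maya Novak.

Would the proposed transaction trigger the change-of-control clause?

Yes

The purchase adds only to Sven's holdings (Maya's stake shrinks), so Sven is the only person who could newly come to control Solent.
Sven holds 65% of Talus, so Sven controls Talus.
Neither Sven nor any entity Sven controls holds any voting interest in Solent.
So before the transaction, Sven does not control Solent.
After the purchase, Sven holds 98% of Solent directly, and Maya's stake falls to 2%.
Sven holds 98% of Solent, so Sven controls Solent.
Sven did not control Solent before and does after, so the clause is triggered.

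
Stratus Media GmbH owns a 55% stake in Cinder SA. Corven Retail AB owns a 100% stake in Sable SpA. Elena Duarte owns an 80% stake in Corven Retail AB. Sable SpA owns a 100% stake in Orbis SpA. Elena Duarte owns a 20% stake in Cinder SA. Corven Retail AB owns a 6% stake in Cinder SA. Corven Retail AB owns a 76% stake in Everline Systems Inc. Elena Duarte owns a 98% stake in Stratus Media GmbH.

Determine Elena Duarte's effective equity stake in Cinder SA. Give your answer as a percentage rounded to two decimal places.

Elena reaches Cinder along 3 paths.
Via Corven: 80% × 6% = 4.8%.
Direct stake: 20% = 20%.
Via Stratus: 98% × 55% = 53.9%.
Total: 4.8% + 20% + 53.9% = 78.7%.
Rounded: 78.70%.

78.70%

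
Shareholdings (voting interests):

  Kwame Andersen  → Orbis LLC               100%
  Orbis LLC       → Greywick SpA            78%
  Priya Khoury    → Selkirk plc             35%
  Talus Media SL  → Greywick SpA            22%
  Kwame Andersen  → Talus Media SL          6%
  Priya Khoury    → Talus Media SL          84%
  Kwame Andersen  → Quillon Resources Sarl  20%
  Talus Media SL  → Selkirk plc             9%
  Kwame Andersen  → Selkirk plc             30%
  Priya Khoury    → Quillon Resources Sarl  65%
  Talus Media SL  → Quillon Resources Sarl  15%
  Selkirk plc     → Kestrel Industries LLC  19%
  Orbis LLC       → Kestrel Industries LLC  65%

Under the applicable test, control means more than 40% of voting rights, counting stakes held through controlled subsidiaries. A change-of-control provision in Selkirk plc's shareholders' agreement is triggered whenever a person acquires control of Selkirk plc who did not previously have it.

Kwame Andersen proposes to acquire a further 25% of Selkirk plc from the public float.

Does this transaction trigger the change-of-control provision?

The purchase changes only Kwame's holdings, so Kwame is the only person who could newly come to control Selkirk.
Kwame holds 100% of Orbis, so Kwame controls Orbis.
Orbis holds 78% of Greywick, so Kwame controls Greywick.
Orbis holds 65% of Kestrel, so Kwame controls Kestrel.
In Selkirk, Kwame's side holds only 30%, not > 40%.
So before the transaction, Kwame does not control Selkirk.
After the purchase, Kwame's direct stake in Selkirk rises to 30% + 25% = 55%.
Kwame holds 55% of Selkirk, so Kwame controls Selkirk.
Kwame did not control Selkirk before and does after, so the clause is triggered.

Yes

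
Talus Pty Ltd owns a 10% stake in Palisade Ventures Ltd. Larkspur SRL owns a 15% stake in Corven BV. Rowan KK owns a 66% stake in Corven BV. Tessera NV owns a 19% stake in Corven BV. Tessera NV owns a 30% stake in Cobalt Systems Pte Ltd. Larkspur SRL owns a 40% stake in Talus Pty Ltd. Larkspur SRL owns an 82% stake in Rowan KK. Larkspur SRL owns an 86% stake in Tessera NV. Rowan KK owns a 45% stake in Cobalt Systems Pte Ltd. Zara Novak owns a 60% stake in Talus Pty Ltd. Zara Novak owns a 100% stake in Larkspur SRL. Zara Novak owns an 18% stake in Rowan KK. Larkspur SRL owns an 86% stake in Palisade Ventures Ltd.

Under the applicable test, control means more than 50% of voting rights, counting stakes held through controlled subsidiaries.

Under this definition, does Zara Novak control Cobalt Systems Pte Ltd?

Yes

Zara holds 100% of Larkspur, so Zara controls Larkspur.
Larkspur holds 86% of Tessera, so Zara controls Tessera.
Larkspur and Zara together hold 82% + 18% = 100% of Rowan, so Zara controls Rowan.
Rowan and Tessera together hold 45% + 30% = 75% of Cobalt, so Zara controls Cobalt.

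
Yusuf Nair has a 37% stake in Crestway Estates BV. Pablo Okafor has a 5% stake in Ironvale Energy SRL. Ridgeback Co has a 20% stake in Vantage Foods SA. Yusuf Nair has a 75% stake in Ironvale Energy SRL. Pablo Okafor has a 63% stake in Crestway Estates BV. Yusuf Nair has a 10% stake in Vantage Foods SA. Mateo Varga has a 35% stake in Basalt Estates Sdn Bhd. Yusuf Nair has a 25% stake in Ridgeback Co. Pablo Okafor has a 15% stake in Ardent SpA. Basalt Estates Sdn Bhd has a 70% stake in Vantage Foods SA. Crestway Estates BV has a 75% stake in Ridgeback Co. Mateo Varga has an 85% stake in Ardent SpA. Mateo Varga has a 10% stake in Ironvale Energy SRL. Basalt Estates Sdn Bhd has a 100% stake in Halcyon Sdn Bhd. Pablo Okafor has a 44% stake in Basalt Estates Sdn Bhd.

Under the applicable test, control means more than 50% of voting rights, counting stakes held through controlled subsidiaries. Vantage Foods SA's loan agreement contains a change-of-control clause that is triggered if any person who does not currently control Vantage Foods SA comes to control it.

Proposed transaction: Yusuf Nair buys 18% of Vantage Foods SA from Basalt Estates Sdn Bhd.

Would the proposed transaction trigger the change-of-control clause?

The purchase adds only to Yusuf's holdings (Basalt's stake shrinks), so Yusuf is the only person who could newly come to control Vantage.
Yusuf holds 75% of Ironvale, so Yusuf controls Ironvale.
In Vantage, Yusuf's side holds only 10%, not > 50%.
So before the transaction, Yusuf does not control Vantage.
After the purchase, Yusuf's direct stake in Vantage rises to 10% + 18% = 28%, and Basalt's stake falls to 52%.
After the transaction, Yusuf's side holds 28% of Vantage, not > 50%, so Yusuf still does not control Vantage.
No new person acquires control, so the clause is not triggered.

No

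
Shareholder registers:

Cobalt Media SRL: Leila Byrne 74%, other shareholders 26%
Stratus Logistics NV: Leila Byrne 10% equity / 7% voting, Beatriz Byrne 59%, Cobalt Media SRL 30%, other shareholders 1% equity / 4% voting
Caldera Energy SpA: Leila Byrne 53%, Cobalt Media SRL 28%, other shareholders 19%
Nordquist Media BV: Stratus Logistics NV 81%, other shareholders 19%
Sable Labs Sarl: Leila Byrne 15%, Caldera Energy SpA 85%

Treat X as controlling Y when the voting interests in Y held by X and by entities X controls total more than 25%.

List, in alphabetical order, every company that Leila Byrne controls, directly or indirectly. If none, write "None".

Leila holds 74% of Cobalt, so Leila controls Cobalt.
Leila and Cobalt together hold 7% + 30% = 37% of Stratus, so Leila controls Stratus.
Leila and Cobalt together hold 53% + 28% = 81% of Caldera, so Leila controls Caldera.
Stratus holds 81% of Nordquist, so Leila controls Nordquist.
Leila and Caldera together hold 15% + 85% = 100% of Sable, so Leila controls Sable.

Caldera Energy SpA, Cobalt Media SRL, Nordquist Media BV, Sable Labs Sarl, Stratus Logistics NV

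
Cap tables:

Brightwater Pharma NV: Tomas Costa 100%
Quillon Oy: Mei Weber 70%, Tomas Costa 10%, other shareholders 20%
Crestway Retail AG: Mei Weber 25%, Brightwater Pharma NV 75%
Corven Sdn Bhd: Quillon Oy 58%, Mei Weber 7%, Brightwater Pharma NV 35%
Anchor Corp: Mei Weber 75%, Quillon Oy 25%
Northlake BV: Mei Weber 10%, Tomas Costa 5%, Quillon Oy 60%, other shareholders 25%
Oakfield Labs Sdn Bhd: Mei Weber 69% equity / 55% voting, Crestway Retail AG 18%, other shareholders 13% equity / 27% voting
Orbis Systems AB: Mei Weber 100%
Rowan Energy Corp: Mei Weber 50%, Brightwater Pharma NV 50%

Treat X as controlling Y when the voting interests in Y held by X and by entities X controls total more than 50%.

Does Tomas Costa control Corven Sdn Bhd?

Tomas holds 100% of Brightwater, so Tomas controls Brightwater.
Brightwater holds 75% of Crestway, so Tomas controls Crestway.
In Corven, Tomas's side holds only 35%, not > 50%.
So Tomas does not control Corven.

No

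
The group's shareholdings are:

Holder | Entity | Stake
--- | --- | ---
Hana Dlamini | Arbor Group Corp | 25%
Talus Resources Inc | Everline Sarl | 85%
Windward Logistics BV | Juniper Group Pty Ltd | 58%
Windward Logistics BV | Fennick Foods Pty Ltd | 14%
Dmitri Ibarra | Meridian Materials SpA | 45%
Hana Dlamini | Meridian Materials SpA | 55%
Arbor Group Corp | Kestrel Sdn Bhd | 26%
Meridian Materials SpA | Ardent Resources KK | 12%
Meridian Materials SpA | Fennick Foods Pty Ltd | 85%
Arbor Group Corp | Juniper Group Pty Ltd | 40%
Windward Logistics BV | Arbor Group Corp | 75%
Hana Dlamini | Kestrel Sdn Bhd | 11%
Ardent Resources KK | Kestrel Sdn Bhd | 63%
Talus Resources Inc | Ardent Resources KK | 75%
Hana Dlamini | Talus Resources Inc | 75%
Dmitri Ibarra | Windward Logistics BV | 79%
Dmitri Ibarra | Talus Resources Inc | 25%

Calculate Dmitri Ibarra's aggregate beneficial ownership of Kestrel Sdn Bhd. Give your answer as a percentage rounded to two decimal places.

30.62%

Dmitri reaches Kestrel along 3 paths.
Via Windward → Arbor: 79% × 75% × 26% = 15.405%.
Via Talus → Ardent: 25% × 75% × 63% = 11.8125%.
Via Meridian → Ardent: 45% × 12% × 63% = 3.402%.
Total: 15.405% + 11.8125% + 3.402% = 30.6195%.
Rounded: 30.62%.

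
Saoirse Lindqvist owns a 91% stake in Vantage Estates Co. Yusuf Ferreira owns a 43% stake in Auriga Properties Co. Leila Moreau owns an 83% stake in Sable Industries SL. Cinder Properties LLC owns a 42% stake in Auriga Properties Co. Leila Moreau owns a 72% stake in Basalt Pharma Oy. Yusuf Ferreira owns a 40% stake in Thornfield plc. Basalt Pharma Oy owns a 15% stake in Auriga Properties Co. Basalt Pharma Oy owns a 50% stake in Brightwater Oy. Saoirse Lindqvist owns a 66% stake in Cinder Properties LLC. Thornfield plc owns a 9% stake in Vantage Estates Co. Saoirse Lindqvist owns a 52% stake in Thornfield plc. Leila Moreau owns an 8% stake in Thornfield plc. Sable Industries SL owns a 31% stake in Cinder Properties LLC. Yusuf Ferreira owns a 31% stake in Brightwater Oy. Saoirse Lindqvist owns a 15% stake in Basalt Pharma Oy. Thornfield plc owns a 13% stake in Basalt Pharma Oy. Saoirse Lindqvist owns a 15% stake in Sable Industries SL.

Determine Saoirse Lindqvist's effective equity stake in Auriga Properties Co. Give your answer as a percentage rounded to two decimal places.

32.94%

Saoirse reaches Auriga along 4 paths.
Via Sable → Cinder: 15% × 31% × 42% = 1.953%.
Via Cinder: 66% × 42% = 27.72%.
Via Basalt: 15% × 15% = 2.25%.
Via Thornfield → Basalt: 52% × 13% × 15% = 1.014%.
Total: 1.953% + 27.72% + 2.25% + 1.014% = 32.937%.
Rounded: 32.94%.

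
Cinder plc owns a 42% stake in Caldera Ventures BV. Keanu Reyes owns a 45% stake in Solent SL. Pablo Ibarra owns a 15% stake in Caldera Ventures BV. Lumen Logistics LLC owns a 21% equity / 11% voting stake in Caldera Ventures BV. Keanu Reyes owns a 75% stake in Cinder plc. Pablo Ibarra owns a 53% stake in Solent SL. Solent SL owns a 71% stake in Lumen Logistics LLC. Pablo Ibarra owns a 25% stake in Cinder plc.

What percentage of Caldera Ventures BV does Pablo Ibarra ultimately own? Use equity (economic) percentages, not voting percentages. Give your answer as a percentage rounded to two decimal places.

33.40%

Pablo reaches Caldera along 3 paths.
Via Cinder: 25% × 42% = 10.5%.
Direct stake: 15% = 15%.
Via Solent → Lumen: 53% × 71% × 21% = 7.9023%.
Total: 10.5% + 15% + 7.9023% = 33.4023%.
Rounded: 33.40%.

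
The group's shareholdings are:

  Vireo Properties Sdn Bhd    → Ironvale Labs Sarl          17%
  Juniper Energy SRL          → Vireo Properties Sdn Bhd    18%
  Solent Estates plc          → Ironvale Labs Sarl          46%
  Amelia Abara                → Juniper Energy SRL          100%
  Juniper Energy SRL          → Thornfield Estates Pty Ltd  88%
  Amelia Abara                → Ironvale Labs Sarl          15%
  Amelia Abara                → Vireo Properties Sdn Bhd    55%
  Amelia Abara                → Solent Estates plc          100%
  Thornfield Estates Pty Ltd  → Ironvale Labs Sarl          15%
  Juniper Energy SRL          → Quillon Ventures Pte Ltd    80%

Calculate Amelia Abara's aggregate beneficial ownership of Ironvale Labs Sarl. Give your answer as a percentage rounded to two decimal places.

86.61%

Amelia reaches Ironvale along 5 paths.
Via Solent: 100% × 46% = 46%.
Via Vireo: 55% × 17% = 9.35%.
Via Juniper → Vireo: 100% × 18% × 17% = 3.06%.
Direct stake: 15% = 15%.
Via Juniper → Thornfield: 100% × 88% × 15% = 13.2%.
Total: 46% + 9.35% + 3.06% + 15% + 13.2% = 86.61%.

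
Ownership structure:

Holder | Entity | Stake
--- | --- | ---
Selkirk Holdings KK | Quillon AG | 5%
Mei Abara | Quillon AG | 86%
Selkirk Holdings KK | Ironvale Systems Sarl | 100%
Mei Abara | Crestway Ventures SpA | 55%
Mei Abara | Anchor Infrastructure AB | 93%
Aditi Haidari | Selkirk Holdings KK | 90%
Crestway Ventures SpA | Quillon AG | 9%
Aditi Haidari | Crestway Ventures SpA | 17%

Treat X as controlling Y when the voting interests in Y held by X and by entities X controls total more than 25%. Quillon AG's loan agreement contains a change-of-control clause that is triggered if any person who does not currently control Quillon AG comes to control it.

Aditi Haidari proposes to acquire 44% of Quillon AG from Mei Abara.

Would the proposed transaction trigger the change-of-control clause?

Yes

The purchase adds only to Aditi's holdings (Mei's stake shrinks), so Aditi is the only person who could newly come to control Quillon.
Aditi holds 90% of Selkirk, so Aditi controls Selkirk.
Selkirk holds 100% of Ironvale, so Aditi controls Ironvale.
In Quillon, Aditi's side holds only 5%, not > 25%.
So before the transaction, Aditi does not control Quillon.
After the purchase, Aditi holds 44% of Quillon directly, and Mei's stake falls to 42%.
Selkirk and Aditi together hold 5% + 44% = 49% of Quillon, so Aditi controls Quillon.
Aditi did not control Quillon before and does after, so the clause is triggered.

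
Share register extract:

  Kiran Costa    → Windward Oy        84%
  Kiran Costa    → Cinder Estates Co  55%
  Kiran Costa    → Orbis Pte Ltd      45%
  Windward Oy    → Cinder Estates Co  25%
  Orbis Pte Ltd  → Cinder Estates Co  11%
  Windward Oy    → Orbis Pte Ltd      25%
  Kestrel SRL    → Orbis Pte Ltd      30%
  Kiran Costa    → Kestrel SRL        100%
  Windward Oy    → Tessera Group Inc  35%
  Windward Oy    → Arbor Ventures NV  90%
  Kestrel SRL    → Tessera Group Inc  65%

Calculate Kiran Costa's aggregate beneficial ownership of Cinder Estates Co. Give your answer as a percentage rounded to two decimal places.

86.56%

Kiran reaches Cinder along 5 paths.
Via Windward: 84% × 25% = 21%.
Direct stake: 55% = 55%.
Via Windward → Orbis: 84% × 25% × 11% = 2.31%.
Via Orbis: 45% × 11% = 4.95%.
Via Kestrel → Orbis: 100% × 30% × 11% = 3.3%.
Total: 21% + 55% + 2.31% + 4.95% + 3.3% = 86.56%.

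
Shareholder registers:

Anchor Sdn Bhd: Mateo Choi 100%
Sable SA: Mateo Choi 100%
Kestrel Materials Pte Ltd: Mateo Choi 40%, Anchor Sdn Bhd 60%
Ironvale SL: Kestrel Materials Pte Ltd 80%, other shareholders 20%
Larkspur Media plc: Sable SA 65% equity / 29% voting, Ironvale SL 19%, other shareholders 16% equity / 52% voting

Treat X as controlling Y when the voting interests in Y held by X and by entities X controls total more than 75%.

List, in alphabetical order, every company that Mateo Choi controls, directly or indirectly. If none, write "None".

Mateo holds 100% of Anchor, so Mateo controls Anchor.
Mateo holds 100% of Sable, so Mateo controls Sable.
Mateo and Anchor together hold 40% + 60% = 100% of Kestrel, so Mateo controls Kestrel.
Kestrel holds 80% of Ironvale, so Mateo controls Ironvale.
No other company's threshold is met.

Anchor Sdn Bhd, Ironvale SL, Kestrel Materials Pte Ltd, Sable SA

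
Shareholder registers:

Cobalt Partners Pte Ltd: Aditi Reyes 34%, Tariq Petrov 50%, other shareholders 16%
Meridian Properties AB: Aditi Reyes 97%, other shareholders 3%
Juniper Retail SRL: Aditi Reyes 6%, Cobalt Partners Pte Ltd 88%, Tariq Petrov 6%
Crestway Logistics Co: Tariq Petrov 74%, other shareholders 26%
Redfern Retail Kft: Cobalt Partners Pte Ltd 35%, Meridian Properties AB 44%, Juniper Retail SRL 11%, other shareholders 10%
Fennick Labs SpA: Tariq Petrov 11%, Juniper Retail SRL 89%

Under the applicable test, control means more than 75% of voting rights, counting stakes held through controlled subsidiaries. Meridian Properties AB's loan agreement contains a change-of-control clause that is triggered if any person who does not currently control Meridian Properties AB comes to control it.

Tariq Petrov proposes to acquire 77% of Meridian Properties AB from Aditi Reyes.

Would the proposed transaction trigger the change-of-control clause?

The purchase adds only to Tariq's holdings (Aditi's stake shrinks), so Tariq is the only person who could newly come to control Meridian.
Tariq's largest direct stake is 74% in Crestway, which does not meet the threshold, so Tariq controls no company.
Neither Tariq nor any entity Tariq controls holds any voting interest in Meridian.
So before the transaction, Tariq does not control Meridian.
After the purchase, Tariq holds 77% of Meridian directly, and Aditi's stake falls to 20%.
Tariq holds 77% of Meridian, so Tariq controls Meridian.
Tariq did not control Meridian before and does after, so the clause is triggered.

Yes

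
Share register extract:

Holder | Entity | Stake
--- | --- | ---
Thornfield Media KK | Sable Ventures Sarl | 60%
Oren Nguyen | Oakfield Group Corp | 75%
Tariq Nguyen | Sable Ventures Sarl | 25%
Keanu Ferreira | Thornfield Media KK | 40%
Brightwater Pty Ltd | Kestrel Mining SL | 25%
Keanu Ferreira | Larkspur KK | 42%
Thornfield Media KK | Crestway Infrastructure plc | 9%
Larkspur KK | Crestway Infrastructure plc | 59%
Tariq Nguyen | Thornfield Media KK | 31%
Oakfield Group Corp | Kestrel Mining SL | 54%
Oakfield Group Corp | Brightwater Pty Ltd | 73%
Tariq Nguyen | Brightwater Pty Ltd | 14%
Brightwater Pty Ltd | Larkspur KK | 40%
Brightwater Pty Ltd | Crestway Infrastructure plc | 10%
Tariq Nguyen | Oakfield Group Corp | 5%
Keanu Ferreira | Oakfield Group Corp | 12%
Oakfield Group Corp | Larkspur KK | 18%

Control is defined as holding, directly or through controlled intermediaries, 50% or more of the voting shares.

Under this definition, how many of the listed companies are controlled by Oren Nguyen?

Oren holds 75% of Oakfield, so Oren controls Oakfield.
Oakfield holds 73% of Brightwater, so Oren controls Brightwater.
Brightwater and Oakfield together hold 40% + 18% = 58% of Larkspur, so Oren controls Larkspur.
Brightwater and Oakfield together hold 25% + 54% = 79% of Kestrel, so Oren controls Kestrel.
Larkspur and Brightwater together hold 59% + 10% = 69% of Crestway, so Oren controls Crestway.
No other company's threshold is met.
Oren controls 5 companies.

5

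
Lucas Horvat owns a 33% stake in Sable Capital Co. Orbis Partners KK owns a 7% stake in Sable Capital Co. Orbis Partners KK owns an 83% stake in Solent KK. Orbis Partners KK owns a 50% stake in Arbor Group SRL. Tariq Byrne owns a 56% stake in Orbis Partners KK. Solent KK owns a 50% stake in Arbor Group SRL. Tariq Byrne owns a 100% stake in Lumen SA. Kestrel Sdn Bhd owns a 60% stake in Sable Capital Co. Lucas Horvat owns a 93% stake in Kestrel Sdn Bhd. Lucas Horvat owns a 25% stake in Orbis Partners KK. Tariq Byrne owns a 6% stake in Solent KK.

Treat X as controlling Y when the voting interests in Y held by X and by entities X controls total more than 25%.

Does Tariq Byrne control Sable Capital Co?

No

Tariq holds 56% of Orbis, so Tariq controls Orbis.
Orbis and Tariq together hold 83% + 6% = 89% of Solent, so Tariq controls Solent.
Orbis and Solent together hold 50% + 50% = 100% of Arbor, so Tariq controls Arbor.
Tariq holds 100% of Lumen, so Tariq controls Lumen.
In Sable, Tariq's side holds only 7%, not > 25%.
So Tariq does not control Sable.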